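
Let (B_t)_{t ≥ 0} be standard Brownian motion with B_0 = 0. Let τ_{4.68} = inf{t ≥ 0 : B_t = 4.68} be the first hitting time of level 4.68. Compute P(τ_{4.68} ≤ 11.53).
P(τ_{4.68} ≤ 11.53) = 2(1 − Φ(4.68/√11.53)) = 2(1 − Φ(1.3783)) ≈ 0.1681

By the reflection principle for standard BM, P(τ_b ≤ t) = 2 · P(B_t ≥ b). Since B_t ~ N(0, t), P(B_t ≥ 4.68) = 1 − Φ(4.68/√t) = 1 − Φ(4.68/√11.53) = 1 − Φ(1.3783) ≈ 0.08406. Doubling: P(τ_{4.68} ≤ 11.53) ≈ 2 · 0.08406 = 0.16812 ≈ 0.1681.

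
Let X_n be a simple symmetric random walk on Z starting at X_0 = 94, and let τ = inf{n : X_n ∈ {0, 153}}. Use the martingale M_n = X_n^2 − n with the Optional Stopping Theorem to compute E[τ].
E[τ] = 5546

M_n = X_n^2 − n is a martingale (since E[X_{n+1}^2 | F_n] = X_n^2 + 1). By OST (τ has finite mean in a bounded region), E[M_τ] = E[M_0] = X_0^2 − 0 = 94^2 = 8836. Also E[M_τ] = E[X_τ^2] − E[τ]. The walk exits at 0 or 153, with P(hit 153 first) = 94/153, so E[X_τ^2] = 153^2 · 94/153 + 0 = 14382. Thus E[τ] = E[X_τ^2] − E[M_τ] = 14382 − 8836 = 5546 = 94(153 − 94) = 5546.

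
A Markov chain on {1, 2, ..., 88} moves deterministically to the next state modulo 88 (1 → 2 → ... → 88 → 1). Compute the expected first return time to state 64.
E[T_64 | X_0 = 64] = 88

The chain cycles deterministically, so starting at state 64 it returns in exactly 88 steps. Equivalently, the stationary distribution is uniform π_j = 1/88 for every state j, so by Kac's formula E[T_64] = 1/π_64 = 88.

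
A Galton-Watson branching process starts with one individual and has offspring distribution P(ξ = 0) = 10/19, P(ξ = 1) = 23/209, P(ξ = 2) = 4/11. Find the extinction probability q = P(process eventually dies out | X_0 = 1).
q = 1

Mean offspring μ = 0·10/19 + 1·23/209 + 2·4/11 = 175/209 ≤ 1. For μ ≤ 1 with offspring not concentrated at 1, the Galton-Watson process goes extinct almost surely, so q = 1.
(Algebraic check: The pgf is f(s) = 10/19 + 23/209·s + 4/11·s². The extinction probability q is the smallest fixed point of f in [0, 1]. Setting s = f(s):
  4/11·s² + (23/209 − 1)·s + 10/19 = 0
  4/11·s² − (10/19 + 4/11)·s + 10/19 = 0
which factors as (s − 1)·(4/11·s − 10/19) = 0, giving roots s = 1 and s = (10/19)/(4/11) = 55/38. Since 55/38 ≥ 1, the smallest root in [0, 1] is s = 1.)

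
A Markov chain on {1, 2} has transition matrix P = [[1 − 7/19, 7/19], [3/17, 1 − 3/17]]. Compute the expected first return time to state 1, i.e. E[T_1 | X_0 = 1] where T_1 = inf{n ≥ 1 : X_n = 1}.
E[T_1 | X_0 = 1] = 1/π_1 = 176/57

For an irreducible recurrent Markov chain with stationary distribution π, E[T_i | X_0 = i] = 1/π_i (Kac's formula). Here π_1 = (3/17)/(7/19 + 3/17) = (3/17)/(176/323) = 57/176, so E[T_1 | X_0 = 1] = 1/π_1 = (7/19 + 3/17)/(3/17) = (176/323)/(3/17) = 176/57.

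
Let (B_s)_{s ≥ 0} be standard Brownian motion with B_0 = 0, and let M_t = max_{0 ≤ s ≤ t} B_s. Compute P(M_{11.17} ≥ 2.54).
P(M_{11.17} ≥ 2.54) = 2·P(B_{11.17} ≥ 2.54) = 2(1 − Φ(2.54/√11.17)) ≈ 0.4473

By the reflection principle for Brownian motion, P(M_t ≥ a) = 2 · P(B_t ≥ a) for a ≥ 0. Since B_t ~ N(0, t), P(B_t ≥ 2.54) = 1 − Φ(2.54/√t) = 1 − Φ(2.54/√11.17) = 1 − Φ(0.7600). So
  P(M_{11.17} ≥ 2.54) = 2(1 − Φ(0.7600)) ≈ 0.4473.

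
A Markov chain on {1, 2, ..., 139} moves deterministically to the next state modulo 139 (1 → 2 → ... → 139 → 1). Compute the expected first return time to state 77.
E[T_77 | X_0 = 77] = 139

The chain cycles deterministically, so starting at state 77 it returns in exactly 139 steps. Equivalently, the stationary distribution is uniform π_j = 1/139 for every state j, so by Kac's formula E[T_77] = 1/π_77 = 139.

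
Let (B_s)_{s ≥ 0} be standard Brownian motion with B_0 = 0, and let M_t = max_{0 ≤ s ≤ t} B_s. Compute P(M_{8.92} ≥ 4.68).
P(M_{8.92} ≥ 4.68) = 2·P(B_{8.92} ≥ 4.68) = 2(1 − Φ(4.68/√8.92)) ≈ 0.1171

By the reflection principle for Brownian motion, P(M_t ≥ a) = 2 · P(B_t ≥ a) for a ≥ 0. Since B_t ~ N(0, t), P(B_t ≥ 4.68) = 1 − Φ(4.68/√t) = 1 − Φ(4.68/√8.92) = 1 − Φ(1.5670). So
  P(M_{8.92} ≥ 4.68) = 2(1 − Φ(1.5670)) ≈ 0.1171.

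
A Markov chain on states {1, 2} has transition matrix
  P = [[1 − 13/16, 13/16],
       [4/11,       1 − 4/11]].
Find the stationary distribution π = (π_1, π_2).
π_1 = 64/207, π_2 = 143/207

Solve πP = π with π_1 + π_2 = 1. From πP = π: π_1 · (1 − 13/16) + π_2 · 4/11 = π_1 ⇒ π_2 · 4/11 = π_1 · 13/16 ⇒ π_2/π_1 = (13/16)/(4/11) = 143/64. Together with π_1 + π_2 = 1:
  π_1 = (4/11)/(13/16 + 4/11) = (4/11)/(207/176) = 64/207,
  π_2 = (13/16)/(13/16 + 4/11) = (13/16)/(207/176) = 143/207.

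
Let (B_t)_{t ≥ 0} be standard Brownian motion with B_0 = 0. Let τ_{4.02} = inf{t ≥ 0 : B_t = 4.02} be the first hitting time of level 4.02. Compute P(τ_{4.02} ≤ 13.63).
P(τ_{4.02} ≤ 13.63) = 2(1 − Φ(4.02/√13.63)) = 2(1 − Φ(1.0889)) ≈ 0.2762

By the reflection principle for standard BM, P(τ_b ≤ t) = 2 · P(B_t ≥ b). Since B_t ~ N(0, t), P(B_t ≥ 4.02) = 1 − Φ(4.02/√t) = 1 − Φ(4.02/√13.63) = 1 − Φ(1.0889) ≈ 0.13810. Doubling: P(τ_{4.02} ≤ 13.63) ≈ 2 · 0.13810 = 0.27620 ≈ 0.2762.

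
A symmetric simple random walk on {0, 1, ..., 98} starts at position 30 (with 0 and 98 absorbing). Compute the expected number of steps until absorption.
E[τ | X_0 = 30] = 2040

Let v_k = E[τ | X_0 = k]. Boundary: v_0 = v_98 = 0. Recurrence: v_k = 1 + (v_{k-1} + v_{k+1})/2 for 1 ≤ k ≤ 97. The particular solution to v_k − (v_{k-1} + v_{k+1})/2 = 1 is v_k = −k^2. Adding homogeneous solution A + B k and matching boundaries gives v_k = k (98 − k). Substituting k = 30: v_30 = 30 · 68 = 2040.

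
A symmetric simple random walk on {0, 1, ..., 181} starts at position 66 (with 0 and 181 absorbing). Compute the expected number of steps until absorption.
E[τ | X_0 = 66] = 7590

Let v_k = E[τ | X_0 = k]. Boundary: v_0 = v_181 = 0. Recurrence: v_k = 1 + (v_{k-1} + v_{k+1})/2 for 1 ≤ k ≤ 180. The particular solution to v_k − (v_{k-1} + v_{k+1})/2 = 1 is v_k = −k^2. Adding homogeneous solution A + B k and matching boundaries gives v_k = k (181 − k). Substituting k = 66: v_66 = 66 · 115 = 7590.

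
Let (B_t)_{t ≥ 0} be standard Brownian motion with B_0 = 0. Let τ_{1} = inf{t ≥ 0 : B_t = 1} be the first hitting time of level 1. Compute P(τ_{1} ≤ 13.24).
P(τ_{1} ≤ 13.24) = 2(1 − Φ(1/√13.24)) = 2(1 − Φ(0.2748)) ≈ 0.7835

By the reflection principle for standard BM, P(τ_b ≤ t) = 2 · P(B_t ≥ b). Since B_t ~ N(0, t), P(B_t ≥ 1) = 1 − Φ(1/√t) = 1 − Φ(1/√13.24) = 1 − Φ(0.2748) ≈ 0.39173. Doubling: P(τ_{1} ≤ 13.24) ≈ 2 · 0.39173 = 0.78346 ≈ 0.7835.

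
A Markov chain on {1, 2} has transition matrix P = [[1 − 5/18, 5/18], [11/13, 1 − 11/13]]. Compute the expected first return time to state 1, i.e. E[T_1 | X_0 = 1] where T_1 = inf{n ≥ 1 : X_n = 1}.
E[T_1 | X_0 = 1] = 1/π_1 = 263/198

For an irreducible recurrent Markov chain with stationary distribution π, E[T_i | X_0 = i] = 1/π_i (Kac's formula). Here π_1 = (11/13)/(5/18 + 11/13) = (11/13)/(263/234) = 198/263, so E[T_1 | X_0 = 1] = 1/π_1 = (5/18 + 11/13)/(11/13) = (263/234)/(11/13) = 263/198.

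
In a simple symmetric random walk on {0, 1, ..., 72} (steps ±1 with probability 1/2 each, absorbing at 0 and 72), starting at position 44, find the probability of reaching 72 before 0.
P(hit 72 before 0) = 44/72 = 11/18

Let u_k = P(hit 72 before 0 | start at k). Then u_0 = 0, u_72 = 1, and u_k = u_{k-1}/2 + u_{k+1}/2 for 1 ≤ k ≤ 71. This harmonic recurrence is solved by u_k = k/72, giving u_44 = 44/72 = 11/18.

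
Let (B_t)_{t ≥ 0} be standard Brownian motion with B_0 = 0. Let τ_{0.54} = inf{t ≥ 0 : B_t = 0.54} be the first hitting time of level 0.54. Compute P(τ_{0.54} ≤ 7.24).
P(τ_{0.54} ≤ 7.24) = 2(1 − Φ(0.54/√7.24)) = 2(1 − Φ(0.2007)) ≈ 0.8409

By the reflection principle for standard BM, P(τ_b ≤ t) = 2 · P(B_t ≥ b). Since B_t ~ N(0, t), P(B_t ≥ 0.54) = 1 − Φ(0.54/√t) = 1 − Φ(0.54/√7.24) = 1 − Φ(0.2007) ≈ 0.42047. Doubling: P(τ_{0.54} ≤ 7.24) ≈ 2 · 0.42047 = 0.84094 ≈ 0.8409.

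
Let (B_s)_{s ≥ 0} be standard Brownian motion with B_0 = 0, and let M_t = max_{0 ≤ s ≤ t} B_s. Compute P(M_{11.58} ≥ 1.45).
P(M_{11.58} ≥ 1.45) = 2·P(B_{11.58} ≥ 1.45) = 2(1 − Φ(1.45/√11.58)) ≈ 0.6700

By the reflection principle for Brownian motion, P(M_t ≥ a) = 2 · P(B_t ≥ a) for a ≥ 0. Since B_t ~ N(0, t), P(B_t ≥ 1.45) = 1 − Φ(1.45/√t) = 1 − Φ(1.45/√11.58) = 1 − Φ(0.4261). So
  P(M_{11.58} ≥ 1.45) = 2(1 − Φ(0.4261)) ≈ 0.6700.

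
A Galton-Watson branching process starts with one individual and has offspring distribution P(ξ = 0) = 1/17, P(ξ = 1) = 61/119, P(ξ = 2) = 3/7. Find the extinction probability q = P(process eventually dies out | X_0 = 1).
q = 7/51

The pgf is f(s) = 1/17 + 61/119·s + 3/7·s². The extinction probability q is the smallest fixed point of f in [0, 1]. Setting s = f(s):
  3/7·s² + (61/119 − 1)·s + 1/17 = 0
  3/7·s² − (1/17 + 3/7)·s + 1/17 = 0
which factors as (s − 1)·(3/7·s − 1/17) = 0, giving roots s = 1 and s = (1/17)/(3/7) = 7/51.
Mean offspring μ = 61/119 + 2·3/7 = 163/119 > 1 (supercritical), so q < 1. The extinction probability is the smaller root: q = (1/17)/(3/7) = 7/51.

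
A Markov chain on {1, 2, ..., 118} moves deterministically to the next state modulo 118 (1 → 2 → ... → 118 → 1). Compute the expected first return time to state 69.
E[T_69 | X_0 = 69] = 118

The chain cycles deterministically, so starting at state 69 it returns in exactly 118 steps. Equivalently, the stationary distribution is uniform π_j = 1/118 for every state j, so by Kac's formula E[T_69] = 1/π_69 = 118.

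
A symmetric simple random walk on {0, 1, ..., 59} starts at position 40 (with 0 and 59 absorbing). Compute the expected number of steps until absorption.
E[τ | X_0 = 40] = 760

Let v_k = E[τ | X_0 = k]. Boundary: v_0 = v_59 = 0. Recurrence: v_k = 1 + (v_{k-1} + v_{k+1})/2 for 1 ≤ k ≤ 58. The particular solution to v_k − (v_{k-1} + v_{k+1})/2 = 1 is v_k = −k^2. Adding homogeneous solution A + B k and matching boundaries gives v_k = k (59 − k). Substituting k = 40: v_40 = 40 · 19 = 760.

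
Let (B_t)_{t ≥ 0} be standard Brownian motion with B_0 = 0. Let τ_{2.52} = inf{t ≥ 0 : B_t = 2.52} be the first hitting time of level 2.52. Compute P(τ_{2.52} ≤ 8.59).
P(τ_{2.52} ≤ 8.59) = 2(1 − Φ(2.52/√8.59)) = 2(1 − Φ(0.8598)) ≈ 0.3899

By the reflection principle for standard BM, P(τ_b ≤ t) = 2 · P(B_t ≥ b). Since B_t ~ N(0, t), P(B_t ≥ 2.52) = 1 − Φ(2.52/√t) = 1 − Φ(2.52/√8.59) = 1 − Φ(0.8598) ≈ 0.19495. Doubling: P(τ_{2.52} ≤ 8.59) ≈ 2 · 0.19495 = 0.38990 ≈ 0.3899.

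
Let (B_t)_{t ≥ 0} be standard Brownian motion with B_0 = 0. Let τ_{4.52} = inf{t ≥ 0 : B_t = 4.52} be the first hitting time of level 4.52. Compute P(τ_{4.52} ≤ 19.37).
P(τ_{4.52} ≤ 19.37) = 2(1 − Φ(4.52/√19.37)) = 2(1 − Φ(1.0270)) ≈ 0.3044

By the reflection principle for standard BM, P(τ_b ≤ t) = 2 · P(B_t ≥ b). Since B_t ~ N(0, t), P(B_t ≥ 4.52) = 1 − Φ(4.52/√t) = 1 − Φ(4.52/√19.37) = 1 − Φ(1.0270) ≈ 0.15221. Doubling: P(τ_{4.52} ≤ 19.37) ≈ 2 · 0.15221 = 0.30442 ≈ 0.3044.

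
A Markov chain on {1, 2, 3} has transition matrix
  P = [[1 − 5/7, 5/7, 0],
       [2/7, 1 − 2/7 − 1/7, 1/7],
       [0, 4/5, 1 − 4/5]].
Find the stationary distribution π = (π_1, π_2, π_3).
π = (56/221, 140/221, 25/221)

This is a birth-death chain on three states, which satisfies detailed balance: π_1 · P_{12} = π_2 · P_{21} and π_2 · P_{23} = π_3 · P_{32}.
From π_1 · 5/7 = π_2 · 2/7: π_2/π_1 = (5/7)/(2/7) = 5/2.
From π_2 · 1/7 = π_3 · 4/5: π_3/π_2 = (1/7)/(4/5) = 5/28.
Take π_1 proportional to 1; then unnormalized π = (1, 5/2, 25/56). Normalize by dividing by the sum 221/56:
  π = (56/221, 140/221, 25/221).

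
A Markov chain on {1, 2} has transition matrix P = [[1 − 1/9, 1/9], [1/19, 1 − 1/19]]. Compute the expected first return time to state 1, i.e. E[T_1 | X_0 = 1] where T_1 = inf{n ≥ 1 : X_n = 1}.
E[T_1 | X_0 = 1] = 1/π_1 = 28/9

For an irreducible recurrent Markov chain with stationary distribution π, E[T_i | X_0 = i] = 1/π_i (Kac's formula). Here π_1 = (1/19)/(1/9 + 1/19) = (1/19)/(28/171) = 9/28, so E[T_1 | X_0 = 1] = 1/π_1 = (1/9 + 1/19)/(1/19) = (28/171)/(1/19) = 28/9.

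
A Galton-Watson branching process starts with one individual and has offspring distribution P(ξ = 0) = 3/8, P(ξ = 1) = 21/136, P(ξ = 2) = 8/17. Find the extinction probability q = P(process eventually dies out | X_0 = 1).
q = 51/64

The pgf is f(s) = 3/8 + 21/136·s + 8/17·s². The extinction probability q is the smallest fixed point of f in [0, 1]. Setting s = f(s):
  8/17·s² + (21/136 − 1)·s + 3/8 = 0
  8/17·s² − (3/8 + 8/17)·s + 3/8 = 0
which factors as (s − 1)·(8/17·s − 3/8) = 0, giving roots s = 1 and s = (3/8)/(8/17) = 51/64.
Mean offspring μ = 21/136 + 2·8/17 = 149/136 > 1 (supercritical), so q < 1. The extinction probability is the smaller root: q = (3/8)/(8/17) = 51/64.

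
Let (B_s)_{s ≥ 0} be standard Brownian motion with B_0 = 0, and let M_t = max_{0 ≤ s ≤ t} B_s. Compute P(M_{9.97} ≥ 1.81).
P(M_{9.97} ≥ 1.81) = 2·P(B_{9.97} ≥ 1.81) = 2(1 − Φ(1.81/√9.97)) ≈ 0.5665

By the reflection principle for Brownian motion, P(M_t ≥ a) = 2 · P(B_t ≥ a) for a ≥ 0. Since B_t ~ N(0, t), P(B_t ≥ 1.81) = 1 − Φ(1.81/√t) = 1 − Φ(1.81/√9.97) = 1 − Φ(0.5732). So
  P(M_{9.97} ≥ 1.81) = 2(1 − Φ(0.5732)) ≈ 0.5665.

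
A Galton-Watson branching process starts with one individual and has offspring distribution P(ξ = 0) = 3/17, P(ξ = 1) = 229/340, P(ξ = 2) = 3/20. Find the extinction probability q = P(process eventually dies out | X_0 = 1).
q = 1

Mean offspring μ = 0·3/17 + 1·229/340 + 2·3/20 = 331/340 ≤ 1. For μ ≤ 1 with offspring not concentrated at 1, the Galton-Watson process goes extinct almost surely, so q = 1.
(Algebraic check: The pgf is f(s) = 3/17 + 229/340·s + 3/20·s². The extinction probability q is the smallest fixed point of f in [0, 1]. Setting s = f(s):
  3/20·s² + (229/340 − 1)·s + 3/17 = 0
  3/20·s² − (3/17 + 3/20)·s + 3/17 = 0
which factors as (s − 1)·(3/20·s − 3/17) = 0, giving roots s = 1 and s = (3/17)/(3/20) = 20/17. Since 20/17 ≥ 1, the smallest root in [0, 1] is s = 1.)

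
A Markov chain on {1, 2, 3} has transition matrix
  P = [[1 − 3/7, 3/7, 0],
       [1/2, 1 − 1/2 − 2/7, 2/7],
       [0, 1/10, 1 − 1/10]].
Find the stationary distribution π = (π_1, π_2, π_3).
π = (49/211, 42/211, 120/211)

This is a birth-death chain on three states, which satisfies detailed balance: π_1 · P_{12} = π_2 · P_{21} and π_2 · P_{23} = π_3 · P_{32}.
From π_1 · 3/7 = π_2 · 1/2: π_2/π_1 = (3/7)/(1/2) = 6/7.
From π_2 · 2/7 = π_3 · 1/10: π_3/π_2 = (2/7)/(1/10) = 20/7.
Take π_1 proportional to 1; then unnormalized π = (1, 6/7, 120/49). Normalize by dividing by the sum 211/49:
  π = (49/211, 42/211, 120/211).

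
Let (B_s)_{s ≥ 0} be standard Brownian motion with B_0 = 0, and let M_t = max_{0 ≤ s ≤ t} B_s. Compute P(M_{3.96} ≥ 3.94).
P(M_{3.96} ≥ 3.94) = 2·P(B_{3.96} ≥ 3.94) = 2(1 − Φ(3.94/√3.96)) ≈ 0.0477

By the reflection principle for Brownian motion, P(M_t ≥ a) = 2 · P(B_t ≥ a) for a ≥ 0. Since B_t ~ N(0, t), P(B_t ≥ 3.94) = 1 − Φ(3.94/√t) = 1 − Φ(3.94/√3.96) = 1 − Φ(1.9799). So
  P(M_{3.96} ≥ 3.94) = 2(1 − Φ(1.9799)) ≈ 0.0477.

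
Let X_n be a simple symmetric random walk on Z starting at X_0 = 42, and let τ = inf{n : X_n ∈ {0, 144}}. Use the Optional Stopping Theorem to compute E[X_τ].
E[X_τ] = 42

X_n is a martingale and τ is a bounded-mean stopping time (indeed τ is finite a.s. with bounded expectation since the walk is in a bounded region). By the OST, E[X_τ] = E[X_0] = 42. Equivalently: E[X_τ] = 144 · P(hit 144 first) + 0 · P(hit 0 first) = 144 · (42/144) = 42.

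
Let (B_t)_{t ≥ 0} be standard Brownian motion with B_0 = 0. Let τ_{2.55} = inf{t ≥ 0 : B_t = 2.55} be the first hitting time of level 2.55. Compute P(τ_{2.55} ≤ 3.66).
P(τ_{2.55} ≤ 3.66) = 2(1 − Φ(2.55/√3.66)) = 2(1 − Φ(1.3329)) ≈ 0.1826

By the reflection principle for standard BM, P(τ_b ≤ t) = 2 · P(B_t ≥ b). Since B_t ~ N(0, t), P(B_t ≥ 2.55) = 1 − Φ(2.55/√t) = 1 − Φ(2.55/√3.66) = 1 − Φ(1.3329) ≈ 0.09128. Doubling: P(τ_{2.55} ≤ 3.66) ≈ 2 · 0.09128 = 0.18256 ≈ 0.1826.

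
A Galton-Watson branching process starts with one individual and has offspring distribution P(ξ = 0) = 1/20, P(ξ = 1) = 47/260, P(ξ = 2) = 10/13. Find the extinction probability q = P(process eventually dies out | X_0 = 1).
q = 13/200

The pgf is f(s) = 1/20 + 47/260·s + 10/13·s². The extinction probability q is the smallest fixed point of f in [0, 1]. Setting s = f(s):
  10/13·s² + (47/260 − 1)·s + 1/20 = 0
  10/13·s² − (1/20 + 10/13)·s + 1/20 = 0
which factors as (s − 1)·(10/13·s − 1/20) = 0, giving roots s = 1 and s = (1/20)/(10/13) = 13/200.
Mean offspring μ = 47/260 + 2·10/13 = 447/260 > 1 (supercritical), so q < 1. The extinction probability is the smaller root: q = (1/20)/(10/13) = 13/200.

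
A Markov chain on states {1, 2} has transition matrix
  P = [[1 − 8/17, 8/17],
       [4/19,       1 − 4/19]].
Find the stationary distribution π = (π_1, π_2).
π_1 = 17/55, π_2 = 38/55

Solve πP = π with π_1 + π_2 = 1. From πP = π: π_1 · (1 − 8/17) + π_2 · 4/19 = π_1 ⇒ π_2 · 4/19 = π_1 · 8/17 ⇒ π_2/π_1 = (8/17)/(4/19) = 38/17. Together with π_1 + π_2 = 1:
  π_1 = (4/19)/(8/17 + 4/19) = (4/19)/(220/323) = 17/55,
  π_2 = (8/17)/(8/17 + 4/19) = (8/17)/(220/323) = 38/55.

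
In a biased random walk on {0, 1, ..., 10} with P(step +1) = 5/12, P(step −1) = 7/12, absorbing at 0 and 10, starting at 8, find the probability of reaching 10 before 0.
P(hit 10 before 0) = (1 − (7/5)^8) / (1 − (7/5)^10) = 5598100/11362901

Let u_k denote P(reach 10 before 0 | start at k). Boundary: u_0 = 0, u_10 = 1. Recurrence: u_k = 5/12·u_{k+1} + 7/12·u_{k-1} for 1 ≤ k ≤ 9. Try u_k = A + B·r^k with r = q/p = (7/12)/(5/12) = 7/5. Substitution satisfies the recurrence; boundary conditions give:
  u_k = (1 − r^k) / (1 − r^N) = (1 − (7/5)^8) / (1 − (7/5)^10) = 5598100/11362901.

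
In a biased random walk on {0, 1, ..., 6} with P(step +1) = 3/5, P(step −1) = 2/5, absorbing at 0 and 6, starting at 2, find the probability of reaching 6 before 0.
P(hit 6 before 0) = (1 − (2/3)^2) / (1 − (2/3)^6) = 81/133

Let u_k denote P(reach 6 before 0 | start at k). Boundary: u_0 = 0, u_6 = 1. Recurrence: u_k = 3/5·u_{k+1} + 2/5·u_{k-1} for 1 ≤ k ≤ 5. Try u_k = A + B·r^k with r = q/p = (2/5)/(3/5) = 2/3. Substitution satisfies the recurrence; boundary conditions give:
  u_k = (1 − r^k) / (1 − r^N) = (1 − (2/3)^2) / (1 − (2/3)^6) = 81/133.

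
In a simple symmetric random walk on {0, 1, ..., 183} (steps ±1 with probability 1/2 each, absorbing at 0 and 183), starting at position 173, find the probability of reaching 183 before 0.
P(hit 183 before 0) = 173/183

Let u_k = P(hit 183 before 0 | start at k). Then u_0 = 0, u_183 = 1, and u_k = u_{k-1}/2 + u_{k+1}/2 for 1 ≤ k ≤ 182. This harmonic recurrence is solved by u_k = k/183, giving u_173 = 173/183.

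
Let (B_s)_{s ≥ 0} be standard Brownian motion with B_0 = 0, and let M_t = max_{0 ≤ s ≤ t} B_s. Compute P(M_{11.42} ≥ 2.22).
P(M_{11.42} ≥ 2.22) = 2·P(B_{11.42} ≥ 2.22) = 2(1 − Φ(2.22/√11.42)) ≈ 0.5112

By the reflection principle for Brownian motion, P(M_t ≥ a) = 2 · P(B_t ≥ a) for a ≥ 0. Since B_t ~ N(0, t), P(B_t ≥ 2.22) = 1 − Φ(2.22/√t) = 1 − Φ(2.22/√11.42) = 1 − Φ(0.6569). So
  P(M_{11.42} ≥ 2.22) = 2(1 − Φ(0.6569)) ≈ 0.5112.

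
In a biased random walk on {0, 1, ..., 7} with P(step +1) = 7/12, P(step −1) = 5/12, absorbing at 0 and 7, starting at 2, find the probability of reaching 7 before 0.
P(hit 7 before 0) = (1 − (5/7)^2) / (1 − (5/7)^7) = 201684/372709

Let u_k denote P(reach 7 before 0 | start at k). Boundary: u_0 = 0, u_7 = 1. Recurrence: u_k = 7/12·u_{k+1} + 5/12·u_{k-1} for 1 ≤ k ≤ 6. Try u_k = A + B·r^k with r = q/p = (5/12)/(7/12) = 5/7. Substitution satisfies the recurrence; boundary conditions give:
  u_k = (1 − r^k) / (1 − r^N) = (1 − (5/7)^2) / (1 − (5/7)^7) = 201684/372709.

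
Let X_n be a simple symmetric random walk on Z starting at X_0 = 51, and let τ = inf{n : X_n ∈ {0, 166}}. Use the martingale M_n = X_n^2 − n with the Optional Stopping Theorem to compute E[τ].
E[τ] = 5865

M_n = X_n^2 − n is a martingale (since E[X_{n+1}^2 | F_n] = X_n^2 + 1). By OST (τ has finite mean in a bounded region), E[M_τ] = E[M_0] = X_0^2 − 0 = 51^2 = 2601. Also E[M_τ] = E[X_τ^2] − E[τ]. The walk exits at 0 or 166, with P(hit 166 first) = 51/166, so E[X_τ^2] = 166^2 · 51/166 + 0 = 8466. Thus E[τ] = E[X_τ^2] − E[M_τ] = 8466 − 2601 = 5865 = 51(166 − 51) = 5865.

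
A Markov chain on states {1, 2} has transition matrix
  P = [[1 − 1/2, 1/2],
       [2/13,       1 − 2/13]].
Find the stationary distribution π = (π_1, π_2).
π_1 = 4/17, π_2 = 13/17

Solve πP = π with π_1 + π_2 = 1. From πP = π: π_1 · (1 − 1/2) + π_2 · 2/13 = π_1 ⇒ π_2 · 2/13 = π_1 · 1/2 ⇒ π_2/π_1 = (1/2)/(2/13) = 13/4. Together with π_1 + π_2 = 1:
  π_1 = (2/13)/(1/2 + 2/13) = (2/13)/(17/26) = 4/17,
  π_2 = (1/2)/(1/2 + 2/13) = (1/2)/(17/26) = 13/17.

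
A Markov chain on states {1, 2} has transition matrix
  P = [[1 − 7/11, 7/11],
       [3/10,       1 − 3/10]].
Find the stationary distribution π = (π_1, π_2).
π_1 = 33/103, π_2 = 70/103

Solve πP = π with π_1 + π_2 = 1. From πP = π: π_1 · (1 − 7/11) + π_2 · 3/10 = π_1 ⇒ π_2 · 3/10 = π_1 · 7/11 ⇒ π_2/π_1 = (7/11)/(3/10) = 70/33. Together with π_1 + π_2 = 1:
  π_1 = (3/10)/(7/11 + 3/10) = (3/10)/(103/110) = 33/103,
  π_2 = (7/11)/(7/11 + 3/10) = (7/11)/(103/110) = 70/103.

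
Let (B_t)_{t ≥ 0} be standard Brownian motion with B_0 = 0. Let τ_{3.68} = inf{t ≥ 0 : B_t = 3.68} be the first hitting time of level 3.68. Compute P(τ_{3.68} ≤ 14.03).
P(τ_{3.68} ≤ 14.03) = 2(1 − Φ(3.68/√14.03)) = 2(1 − Φ(0.9825)) ≈ 0.3259

By the reflection principle for standard BM, P(τ_b ≤ t) = 2 · P(B_t ≥ b). Since B_t ~ N(0, t), P(B_t ≥ 3.68) = 1 − Φ(3.68/√t) = 1 − Φ(3.68/√14.03) = 1 − Φ(0.9825) ≈ 0.16293. Doubling: P(τ_{3.68} ≤ 14.03) ≈ 2 · 0.16293 = 0.32586 ≈ 0.3259.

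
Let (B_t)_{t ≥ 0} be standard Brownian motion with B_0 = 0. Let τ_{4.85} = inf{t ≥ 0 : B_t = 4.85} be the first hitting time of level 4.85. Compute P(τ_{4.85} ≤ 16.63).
P(τ_{4.85} ≤ 16.63) = 2(1 − Φ(4.85/√16.63)) = 2(1 − Φ(1.1893)) ≈ 0.2343

By the reflection principle for standard BM, P(τ_b ≤ t) = 2 · P(B_t ≥ b). Since B_t ~ N(0, t), P(B_t ≥ 4.85) = 1 − Φ(4.85/√t) = 1 − Φ(4.85/√16.63) = 1 − Φ(1.1893) ≈ 0.11716. Doubling: P(τ_{4.85} ≤ 16.63) ≈ 2 · 0.11716 = 0.23432 ≈ 0.2343.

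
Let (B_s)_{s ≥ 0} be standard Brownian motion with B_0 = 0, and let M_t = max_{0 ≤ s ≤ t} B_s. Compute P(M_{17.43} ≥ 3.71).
P(M_{17.43} ≥ 3.71) = 2·P(B_{17.43} ≥ 3.71) = 2(1 − Φ(3.71/√17.43)) ≈ 0.3742

By the reflection principle for Brownian motion, P(M_t ≥ a) = 2 · P(B_t ≥ a) for a ≥ 0. Since B_t ~ N(0, t), P(B_t ≥ 3.71) = 1 − Φ(3.71/√t) = 1 − Φ(3.71/√17.43) = 1 − Φ(0.8886). So
  P(M_{17.43} ≥ 3.71) = 2(1 − Φ(0.8886)) ≈ 0.3742.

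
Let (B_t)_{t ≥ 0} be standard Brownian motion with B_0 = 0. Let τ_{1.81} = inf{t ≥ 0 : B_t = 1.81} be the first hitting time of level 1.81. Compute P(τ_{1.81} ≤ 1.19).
P(τ_{1.81} ≤ 1.19) = 2(1 − Φ(1.81/√1.19)) = 2(1 − Φ(1.6592)) ≈ 0.0971

By the reflection principle for standard BM, P(τ_b ≤ t) = 2 · P(B_t ≥ b). Since B_t ~ N(0, t), P(B_t ≥ 1.81) = 1 − Φ(1.81/√t) = 1 − Φ(1.81/√1.19) = 1 − Φ(1.6592) ≈ 0.04854. Doubling: P(τ_{1.81} ≤ 1.19) ≈ 2 · 0.04854 = 0.09708 ≈ 0.0971.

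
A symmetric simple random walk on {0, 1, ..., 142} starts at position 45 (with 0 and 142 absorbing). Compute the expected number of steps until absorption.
E[τ | X_0 = 45] = 4365

Let v_k = E[τ | X_0 = k]. Boundary: v_0 = v_142 = 0. Recurrence: v_k = 1 + (v_{k-1} + v_{k+1})/2 for 1 ≤ k ≤ 141. The particular solution to v_k − (v_{k-1} + v_{k+1})/2 = 1 is v_k = −k^2. Adding homogeneous solution A + B k and matching boundaries gives v_k = k (142 − k). Substituting k = 45: v_45 = 45 · 97 = 4365.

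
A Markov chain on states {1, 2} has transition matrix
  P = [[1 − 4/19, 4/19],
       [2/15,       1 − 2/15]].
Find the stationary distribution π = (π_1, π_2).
π_1 = 19/49, π_2 = 30/49

Solve πP = π with π_1 + π_2 = 1. From πP = π: π_1 · (1 − 4/19) + π_2 · 2/15 = π_1 ⇒ π_2 · 2/15 = π_1 · 4/19 ⇒ π_2/π_1 = (4/19)/(2/15) = 30/19. Together with π_1 + π_2 = 1:
  π_1 = (2/15)/(4/19 + 2/15) = (2/15)/(98/285) = 19/49,
  π_2 = (4/19)/(4/19 + 2/15) = (4/19)/(98/285) = 30/49.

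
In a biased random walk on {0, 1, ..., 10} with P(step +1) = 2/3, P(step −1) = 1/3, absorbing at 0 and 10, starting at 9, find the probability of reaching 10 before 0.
P(hit 10 before 0) = (1 − (1/2)^9) / (1 − (1/2)^10) = 1022/1023

Let u_k denote P(reach 10 before 0 | start at k). Boundary: u_0 = 0, u_10 = 1. Recurrence: u_k = 2/3·u_{k+1} + 1/3·u_{k-1} for 1 ≤ k ≤ 9. Try u_k = A + B·r^k with r = q/p = (1/3)/(2/3) = 1/2. Substitution satisfies the recurrence; boundary conditions give:
  u_k = (1 − r^k) / (1 − r^N) = (1 − (1/2)^9) / (1 − (1/2)^10) = 1022/1023.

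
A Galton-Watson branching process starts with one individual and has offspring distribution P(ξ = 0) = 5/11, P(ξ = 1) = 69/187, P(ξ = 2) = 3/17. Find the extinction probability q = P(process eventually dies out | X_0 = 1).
q = 1

Mean offspring μ = 0·5/11 + 1·69/187 + 2·3/17 = 135/187 ≤ 1. For μ ≤ 1 with offspring not concentrated at 1, the Galton-Watson process goes extinct almost surely, so q = 1.
(Algebraic check: The pgf is f(s) = 5/11 + 69/187·s + 3/17·s². The extinction probability q is the smallest fixed point of f in [0, 1]. Setting s = f(s):
  3/17·s² + (69/187 − 1)·s + 5/11 = 0
  3/17·s² − (5/11 + 3/17)·s + 5/11 = 0
which factors as (s − 1)·(3/17·s − 5/11) = 0, giving roots s = 1 and s = (5/11)/(3/17) = 85/33. Since 85/33 ≥ 1, the smallest root in [0, 1] is s = 1.)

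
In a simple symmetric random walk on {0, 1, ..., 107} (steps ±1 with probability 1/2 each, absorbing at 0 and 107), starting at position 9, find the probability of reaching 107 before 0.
P(hit 107 before 0) = 9/107

Let u_k = P(hit 107 before 0 | start at k). Then u_0 = 0, u_107 = 1, and u_k = u_{k-1}/2 + u_{k+1}/2 for 1 ≤ k ≤ 106. This harmonic recurrence is solved by u_k = k/107, giving u_9 = 9/107.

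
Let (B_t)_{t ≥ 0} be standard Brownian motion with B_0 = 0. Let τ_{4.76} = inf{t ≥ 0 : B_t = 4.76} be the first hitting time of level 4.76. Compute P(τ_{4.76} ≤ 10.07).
P(τ_{4.76} ≤ 10.07) = 2(1 − Φ(4.76/√10.07)) = 2(1 − Φ(1.5000)) ≈ 0.1336

By the reflection principle for standard BM, P(τ_b ≤ t) = 2 · P(B_t ≥ b). Since B_t ~ N(0, t), P(B_t ≥ 4.76) = 1 − Φ(4.76/√t) = 1 − Φ(4.76/√10.07) = 1 − Φ(1.5000) ≈ 0.06681. Doubling: P(τ_{4.76} ≤ 10.07) ≈ 2 · 0.06681 = 0.13362 ≈ 0.1336.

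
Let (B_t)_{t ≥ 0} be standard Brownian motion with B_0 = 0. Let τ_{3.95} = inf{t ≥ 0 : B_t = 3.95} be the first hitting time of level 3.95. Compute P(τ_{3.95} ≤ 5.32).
P(τ_{3.95} ≤ 5.32) = 2(1 − Φ(3.95/√5.32)) = 2(1 − Φ(1.7125)) ≈ 0.0868

By the reflection principle for standard BM, P(τ_b ≤ t) = 2 · P(B_t ≥ b). Since B_t ~ N(0, t), P(B_t ≥ 3.95) = 1 − Φ(3.95/√t) = 1 − Φ(3.95/√5.32) = 1 − Φ(1.7125) ≈ 0.04340. Doubling: P(τ_{3.95} ≤ 5.32) ≈ 2 · 0.04340 = 0.08680 ≈ 0.0868.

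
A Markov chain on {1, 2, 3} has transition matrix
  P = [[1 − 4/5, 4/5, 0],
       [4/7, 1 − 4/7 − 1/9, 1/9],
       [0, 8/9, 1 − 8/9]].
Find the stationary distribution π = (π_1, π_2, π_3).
π = (40/103, 56/103, 7/103)

This is a birth-death chain on three states, which satisfies detailed balance: π_1 · P_{12} = π_2 · P_{21} and π_2 · P_{23} = π_3 · P_{32}.
From π_1 · 4/5 = π_2 · 4/7: π_2/π_1 = (4/5)/(4/7) = 7/5.
From π_2 · 1/9 = π_3 · 8/9: π_3/π_2 = (1/9)/(8/9) = 1/8.
Take π_1 proportional to 1; then unnormalized π = (1, 7/5, 7/40). Normalize by dividing by the sum 103/40:
  π = (40/103, 56/103, 7/103).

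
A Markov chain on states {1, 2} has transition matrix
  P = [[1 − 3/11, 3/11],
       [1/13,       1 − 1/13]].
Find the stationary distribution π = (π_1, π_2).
π_1 = 11/50, π_2 = 39/50

Solve πP = π with π_1 + π_2 = 1. From πP = π: π_1 · (1 − 3/11) + π_2 · 1/13 = π_1 ⇒ π_2 · 1/13 = π_1 · 3/11 ⇒ π_2/π_1 = (3/11)/(1/13) = 39/11. Together with π_1 + π_2 = 1:
  π_1 = (1/13)/(3/11 + 1/13) = (1/13)/(50/143) = 11/50,
  π_2 = (3/11)/(3/11 + 1/13) = (3/11)/(50/143) = 39/50.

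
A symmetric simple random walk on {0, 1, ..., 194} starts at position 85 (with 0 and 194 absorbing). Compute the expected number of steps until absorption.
E[τ | X_0 = 85] = 9265

Let v_k = E[τ | X_0 = k]. Boundary: v_0 = v_194 = 0. Recurrence: v_k = 1 + (v_{k-1} + v_{k+1})/2 for 1 ≤ k ≤ 193. The particular solution to v_k − (v_{k-1} + v_{k+1})/2 = 1 is v_k = −k^2. Adding homogeneous solution A + B k and matching boundaries gives v_k = k (194 − k). Substituting k = 85: v_85 = 85 · 109 = 9265.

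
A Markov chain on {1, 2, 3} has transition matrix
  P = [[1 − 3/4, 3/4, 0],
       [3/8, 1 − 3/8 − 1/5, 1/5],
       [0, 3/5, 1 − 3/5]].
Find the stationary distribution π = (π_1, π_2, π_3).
π = (3/11, 6/11, 2/11)

This is a birth-death chain on three states, which satisfies detailed balance: π_1 · P_{12} = π_2 · P_{21} and π_2 · P_{23} = π_3 · P_{32}.
From π_1 · 3/4 = π_2 · 3/8: π_2/π_1 = (3/4)/(3/8) = 2.
From π_2 · 1/5 = π_3 · 3/5: π_3/π_2 = (1/5)/(3/5) = 1/3.
Take π_1 proportional to 1; then unnormalized π = (1, 2, 2/3). Normalize by dividing by the sum 11/3:
  π = (3/11, 6/11, 2/11).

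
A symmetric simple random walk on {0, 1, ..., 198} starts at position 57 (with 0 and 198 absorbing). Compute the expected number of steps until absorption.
E[τ | X_0 = 57] = 8037

Let v_k = E[τ | X_0 = k]. Boundary: v_0 = v_198 = 0. Recurrence: v_k = 1 + (v_{k-1} + v_{k+1})/2 for 1 ≤ k ≤ 197. The particular solution to v_k − (v_{k-1} + v_{k+1})/2 = 1 is v_k = −k^2. Adding homogeneous solution A + B k and matching boundaries gives v_k = k (198 − k). Substituting k = 57: v_57 = 57 · 141 = 8037.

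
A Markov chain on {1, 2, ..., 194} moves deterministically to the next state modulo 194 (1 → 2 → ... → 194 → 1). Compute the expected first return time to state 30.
E[T_30 | X_0 = 30] = 194

The chain cycles deterministically, so starting at state 30 it returns in exactly 194 steps. Equivalently, the stationary distribution is uniform π_j = 1/194 for every state j, so by Kac's formula E[T_30] = 1/π_30 = 194.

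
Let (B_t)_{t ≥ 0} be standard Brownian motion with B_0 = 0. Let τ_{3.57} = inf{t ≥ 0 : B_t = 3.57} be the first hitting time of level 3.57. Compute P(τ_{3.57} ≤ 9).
P(τ_{3.57} ≤ 9) = 2(1 − Φ(3.57/√9)) = 2(1 − Φ(1.1900)) ≈ 0.2340

By the reflection principle for standard BM, P(τ_b ≤ t) = 2 · P(B_t ≥ b). Since B_t ~ N(0, t), P(B_t ≥ 3.57) = 1 − Φ(3.57/√t) = 1 − Φ(3.57/√9) = 1 − Φ(1.1900) ≈ 0.11702. Doubling: P(τ_{3.57} ≤ 9) ≈ 2 · 0.11702 = 0.23404 ≈ 0.2340.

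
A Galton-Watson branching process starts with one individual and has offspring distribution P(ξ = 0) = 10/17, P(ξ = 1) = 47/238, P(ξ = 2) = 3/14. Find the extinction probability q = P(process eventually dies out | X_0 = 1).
q = 1

Mean offspring μ = 0·10/17 + 1·47/238 + 2·3/14 = 149/238 ≤ 1. For μ ≤ 1 with offspring not concentrated at 1, the Galton-Watson process goes extinct almost surely, so q = 1.
(Algebraic check: The pgf is f(s) = 10/17 + 47/238·s + 3/14·s². The extinction probability q is the smallest fixed point of f in [0, 1]. Setting s = f(s):
  3/14·s² + (47/238 − 1)·s + 10/17 = 0
  3/14·s² − (10/17 + 3/14)·s + 10/17 = 0
which factors as (s − 1)·(3/14·s − 10/17) = 0, giving roots s = 1 and s = (10/17)/(3/14) = 140/51. Since 140/51 ≥ 1, the smallest root in [0, 1] is s = 1.)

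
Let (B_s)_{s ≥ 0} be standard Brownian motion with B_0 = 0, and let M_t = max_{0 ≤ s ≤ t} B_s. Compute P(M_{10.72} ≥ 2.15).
P(M_{10.72} ≥ 2.15) = 2·P(B_{10.72} ≥ 2.15) = 2(1 − Φ(2.15/√10.72)) ≈ 0.5114

By the reflection principle for Brownian motion, P(M_t ≥ a) = 2 · P(B_t ≥ a) for a ≥ 0. Since B_t ~ N(0, t), P(B_t ≥ 2.15) = 1 − Φ(2.15/√t) = 1 − Φ(2.15/√10.72) = 1 − Φ(0.6567). So
  P(M_{10.72} ≥ 2.15) = 2(1 − Φ(0.6567)) ≈ 0.5114.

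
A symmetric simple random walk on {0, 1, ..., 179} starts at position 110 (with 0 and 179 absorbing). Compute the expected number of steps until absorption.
E[τ | X_0 = 110] = 7590

Let v_k = E[τ | X_0 = k]. Boundary: v_0 = v_179 = 0. Recurrence: v_k = 1 + (v_{k-1} + v_{k+1})/2 for 1 ≤ k ≤ 178. The particular solution to v_k − (v_{k-1} + v_{k+1})/2 = 1 is v_k = −k^2. Adding homogeneous solution A + B k and matching boundaries gives v_k = k (179 − k). Substituting k = 110: v_110 = 110 · 69 = 7590.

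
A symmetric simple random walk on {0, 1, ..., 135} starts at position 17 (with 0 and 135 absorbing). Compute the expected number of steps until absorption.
E[τ | X_0 = 17] = 2006

Let v_k = E[τ | X_0 = k]. Boundary: v_0 = v_135 = 0. Recurrence: v_k = 1 + (v_{k-1} + v_{k+1})/2 for 1 ≤ k ≤ 134. The particular solution to v_k − (v_{k-1} + v_{k+1})/2 = 1 is v_k = −k^2. Adding homogeneous solution A + B k and matching boundaries gives v_k = k (135 − k). Substituting k = 17: v_17 = 17 · 118 = 2006.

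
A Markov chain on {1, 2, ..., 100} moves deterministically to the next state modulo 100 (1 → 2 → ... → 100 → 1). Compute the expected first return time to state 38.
E[T_38 | X_0 = 38] = 100

The chain cycles deterministically, so starting at state 38 it returns in exactly 100 steps. Equivalently, the stationary distribution is uniform π_j = 1/100 for every state j, so by Kac's formula E[T_38] = 1/π_38 = 100.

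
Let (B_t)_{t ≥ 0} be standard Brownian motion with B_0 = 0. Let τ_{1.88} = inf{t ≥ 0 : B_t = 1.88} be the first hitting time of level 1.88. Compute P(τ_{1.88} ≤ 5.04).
P(τ_{1.88} ≤ 5.04) = 2(1 − Φ(1.88/√5.04)) = 2(1 − Φ(0.8374)) ≈ 0.4024

By the reflection principle for standard BM, P(τ_b ≤ t) = 2 · P(B_t ≥ b). Since B_t ~ N(0, t), P(B_t ≥ 1.88) = 1 − Φ(1.88/√t) = 1 − Φ(1.88/√5.04) = 1 − Φ(0.8374) ≈ 0.20118. Doubling: P(τ_{1.88} ≤ 5.04) ≈ 2 · 0.20118 = 0.40236 ≈ 0.4024.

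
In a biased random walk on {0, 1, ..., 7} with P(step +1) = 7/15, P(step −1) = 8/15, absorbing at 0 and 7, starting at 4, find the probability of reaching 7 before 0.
P(hit 7 before 0) = (1 − (8/7)^4) / (1 − (8/7)^7) = 581385/1273609

Let u_k denote P(reach 7 before 0 | start at k). Boundary: u_0 = 0, u_7 = 1. Recurrence: u_k = 7/15·u_{k+1} + 8/15·u_{k-1} for 1 ≤ k ≤ 6. Try u_k = A + B·r^k with r = q/p = (8/15)/(7/15) = 8/7. Substitution satisfies the recurrence; boundary conditions give:
  u_k = (1 − r^k) / (1 − r^N) = (1 − (8/7)^4) / (1 − (8/7)^7) = 581385/1273609.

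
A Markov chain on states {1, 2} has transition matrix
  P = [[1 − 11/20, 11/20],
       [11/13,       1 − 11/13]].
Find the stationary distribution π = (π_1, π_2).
π_1 = 20/33, π_2 = 13/33

Solve πP = π with π_1 + π_2 = 1. From πP = π: π_1 · (1 − 11/20) + π_2 · 11/13 = π_1 ⇒ π_2 · 11/13 = π_1 · 11/20 ⇒ π_2/π_1 = (11/20)/(11/13) = 13/20. Together with π_1 + π_2 = 1:
  π_1 = (11/13)/(11/20 + 11/13) = (11/13)/(363/260) = 20/33,
  π_2 = (11/20)/(11/20 + 11/13) = (11/20)/(363/260) = 13/33.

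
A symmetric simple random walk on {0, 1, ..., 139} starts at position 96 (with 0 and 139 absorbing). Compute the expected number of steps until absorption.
E[τ | X_0 = 96] = 4128

Let v_k = E[τ | X_0 = k]. Boundary: v_0 = v_139 = 0. Recurrence: v_k = 1 + (v_{k-1} + v_{k+1})/2 for 1 ≤ k ≤ 138. The particular solution to v_k − (v_{k-1} + v_{k+1})/2 = 1 is v_k = −k^2. Adding homogeneous solution A + B k and matching boundaries gives v_k = k (139 − k). Substituting k = 96: v_96 = 96 · 43 = 4128.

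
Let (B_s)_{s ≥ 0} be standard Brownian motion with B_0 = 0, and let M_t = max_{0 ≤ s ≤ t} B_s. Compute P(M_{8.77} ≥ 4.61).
P(M_{8.77} ≥ 4.61) = 2·P(B_{8.77} ≥ 4.61) = 2(1 − Φ(4.61/√8.77)) ≈ 0.1195

By the reflection principle for Brownian motion, P(M_t ≥ a) = 2 · P(B_t ≥ a) for a ≥ 0. Since B_t ~ N(0, t), P(B_t ≥ 4.61) = 1 − Φ(4.61/√t) = 1 − Φ(4.61/√8.77) = 1 − Φ(1.5567). So
  P(M_{8.77} ≥ 4.61) = 2(1 − Φ(1.5567)) ≈ 0.1195.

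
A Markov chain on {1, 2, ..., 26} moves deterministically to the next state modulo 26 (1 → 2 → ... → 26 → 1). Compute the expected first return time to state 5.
E[T_5 | X_0 = 5] = 26

The chain cycles deterministically, so starting at state 5 it returns in exactly 26 steps. Equivalently, the stationary distribution is uniform π_j = 1/26 for every state j, so by Kac's formula E[T_5] = 1/π_5 = 26.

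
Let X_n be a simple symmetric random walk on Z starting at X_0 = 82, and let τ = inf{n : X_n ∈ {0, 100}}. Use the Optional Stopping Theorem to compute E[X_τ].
E[X_τ] = 82

X_n is a martingale and τ is a bounded-mean stopping time (indeed τ is finite a.s. with bounded expectation since the walk is in a bounded region). By the OST, E[X_τ] = E[X_0] = 82. Equivalently: E[X_τ] = 100 · P(hit 100 first) + 0 · P(hit 0 first) = 100 · (82/100) = 82.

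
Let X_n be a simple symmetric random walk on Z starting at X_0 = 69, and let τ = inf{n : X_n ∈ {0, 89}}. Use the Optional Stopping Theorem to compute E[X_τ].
E[X_τ] = 69

X_n is a martingale and τ is a bounded-mean stopping time (indeed τ is finite a.s. with bounded expectation since the walk is in a bounded region). By the OST, E[X_τ] = E[X_0] = 69. Equivalently: E[X_τ] = 89 · P(hit 89 first) + 0 · P(hit 0 first) = 89 · (69/89) = 69.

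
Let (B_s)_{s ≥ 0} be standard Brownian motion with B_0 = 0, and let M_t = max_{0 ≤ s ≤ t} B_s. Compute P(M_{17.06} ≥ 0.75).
P(M_{17.06} ≥ 0.75) = 2·P(B_{17.06} ≥ 0.75) = 2(1 − Φ(0.75/√17.06)) ≈ 0.8559

By the reflection principle for Brownian motion, P(M_t ≥ a) = 2 · P(B_t ≥ a) for a ≥ 0. Since B_t ~ N(0, t), P(B_t ≥ 0.75) = 1 − Φ(0.75/√t) = 1 − Φ(0.75/√17.06) = 1 − Φ(0.1816). So
  P(M_{17.06} ≥ 0.75) = 2(1 − Φ(0.1816)) ≈ 0.8559.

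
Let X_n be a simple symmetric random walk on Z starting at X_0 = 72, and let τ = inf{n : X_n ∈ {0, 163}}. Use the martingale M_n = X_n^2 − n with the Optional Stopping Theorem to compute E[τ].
E[τ] = 6552

M_n = X_n^2 − n is a martingale (since E[X_{n+1}^2 | F_n] = X_n^2 + 1). By OST (τ has finite mean in a bounded region), E[M_τ] = E[M_0] = X_0^2 − 0 = 72^2 = 5184. Also E[M_τ] = E[X_τ^2] − E[τ]. The walk exits at 0 or 163, with P(hit 163 first) = 72/163, so E[X_τ^2] = 163^2 · 72/163 + 0 = 11736. Thus E[τ] = E[X_τ^2] − E[M_τ] = 11736 − 5184 = 6552 = 72(163 − 72) = 6552.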